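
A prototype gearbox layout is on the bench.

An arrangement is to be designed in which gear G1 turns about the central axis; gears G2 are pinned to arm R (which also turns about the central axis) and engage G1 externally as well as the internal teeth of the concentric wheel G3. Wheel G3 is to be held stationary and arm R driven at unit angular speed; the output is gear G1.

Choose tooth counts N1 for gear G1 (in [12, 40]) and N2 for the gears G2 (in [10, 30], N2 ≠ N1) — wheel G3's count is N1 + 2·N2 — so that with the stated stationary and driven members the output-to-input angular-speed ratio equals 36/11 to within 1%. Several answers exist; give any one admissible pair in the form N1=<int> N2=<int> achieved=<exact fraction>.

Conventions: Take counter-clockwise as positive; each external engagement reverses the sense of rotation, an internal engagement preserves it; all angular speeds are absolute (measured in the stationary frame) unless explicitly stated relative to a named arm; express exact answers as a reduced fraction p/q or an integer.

N1=22 N2=14 achieved=36/11

class = planetary set [ratio 36/11 wanted; Willis about the carrier]
Willis with ω_ring = 0: ω_sun/ω_arm = (N1+N3)/N1; set equal to 36/11  ⇒  N3/N1 = 36/11 − 1 = 25/11
N3 = N1 + 2·N2  ⇒  N2/N1 = (N3/N1 − 1)/2 = (25/11 − 1)/2 = 7/11
smallest multiple with N1 ≥ 12 and N2 ≥ 10: k = 2  ⇒  N1 = 2·11 = 22, N2 = 2·7 = 14 (N1 ≤ 40, N2 ≤ 30, N2 ≠ N1 ✓), N3 = 22 + 2·14 = 50
check: (N1+N3)/N1 with N1 = 22, N3 = 50 gives 36/11; |achieved − target| = 0 ≤ 9/275 ✓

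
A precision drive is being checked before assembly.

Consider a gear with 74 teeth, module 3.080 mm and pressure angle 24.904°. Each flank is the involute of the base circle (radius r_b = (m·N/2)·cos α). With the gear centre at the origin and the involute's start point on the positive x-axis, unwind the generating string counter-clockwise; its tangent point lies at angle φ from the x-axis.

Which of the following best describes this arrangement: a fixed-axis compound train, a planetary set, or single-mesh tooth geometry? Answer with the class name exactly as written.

recognized (one wheel, involute flank): single-mesh tooth geometry, m = 3.080, N = 74
classification: single-mesh tooth geometry

single-mesh tooth geometry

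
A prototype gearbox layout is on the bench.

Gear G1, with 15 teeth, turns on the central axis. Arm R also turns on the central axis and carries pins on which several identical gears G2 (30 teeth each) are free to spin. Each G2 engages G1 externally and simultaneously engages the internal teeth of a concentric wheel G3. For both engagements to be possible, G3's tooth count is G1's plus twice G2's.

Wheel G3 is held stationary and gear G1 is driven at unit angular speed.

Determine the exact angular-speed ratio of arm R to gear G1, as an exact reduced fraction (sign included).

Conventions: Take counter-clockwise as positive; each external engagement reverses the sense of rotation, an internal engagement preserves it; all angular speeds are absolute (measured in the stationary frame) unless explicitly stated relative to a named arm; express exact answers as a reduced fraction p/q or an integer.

planetary set (15T centre, 30T on arm, 75T internal) — Willis relation
ring teeth: 15 + 2·30 = 75
15(ω_sun−ω_arm) = −75(ω_ring−ω_arm),  ω_ring = 0, ω_sun = 1
15(1−ω_arm) = −75(0−ω_arm)  ⇒  90·ω_arm = 15  ⇒  ω_arm = 1/6
ω_out/ω_in = 1/6

1/6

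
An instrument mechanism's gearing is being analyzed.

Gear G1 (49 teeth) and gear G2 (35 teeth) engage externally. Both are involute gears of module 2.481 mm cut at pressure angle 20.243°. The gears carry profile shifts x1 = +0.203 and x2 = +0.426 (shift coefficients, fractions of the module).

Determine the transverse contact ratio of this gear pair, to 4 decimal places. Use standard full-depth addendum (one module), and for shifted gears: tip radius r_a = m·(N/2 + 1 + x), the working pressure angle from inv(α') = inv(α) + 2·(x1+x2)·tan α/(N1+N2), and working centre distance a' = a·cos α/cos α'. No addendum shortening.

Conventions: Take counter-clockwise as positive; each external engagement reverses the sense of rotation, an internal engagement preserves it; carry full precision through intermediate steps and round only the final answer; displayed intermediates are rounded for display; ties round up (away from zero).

1.6052

recognized (one external pair, fixed centres): single-mesh tooth geometry, m = 2.481, N1 = 49, N2 = 35
base radii: r_b1 = 57.030061, r_b2 = 40.735758
tip radii: r_a1 = 63.769143, r_a2 = 46.955406
inv(α') = inv(20.243°) + 2·(+0.203+0.426)·tan α/(49+35) = 0.02099661  ⇒  α' = 22.32556°
a' = a·cos α / cos α' = 104.2020·cos 20.243°/cos 22.32556° = 105.688170
action lengths: √(r_a1²−r_b1²) = 28.532012, √(r_a2²−r_b2²) = 23.353976
base pitch p_b = π·m·cos α = 7.312866
CR = (28.532012 + 23.353976 − 105.688170·sin 22.32556°)/7.312866 = 1.605162
contact ratio ≈ 1.6052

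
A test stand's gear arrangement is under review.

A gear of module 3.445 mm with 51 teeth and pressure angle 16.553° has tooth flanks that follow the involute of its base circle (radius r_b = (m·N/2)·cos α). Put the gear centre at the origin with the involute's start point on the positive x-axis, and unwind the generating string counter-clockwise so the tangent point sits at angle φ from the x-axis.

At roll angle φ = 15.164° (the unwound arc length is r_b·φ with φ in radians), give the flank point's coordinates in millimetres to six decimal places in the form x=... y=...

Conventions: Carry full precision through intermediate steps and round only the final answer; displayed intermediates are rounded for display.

class = single-mesh tooth geometry [base-circle involute, m = 3.445, 51T]
pitch radius r_p = m·N/2 = 3.445·51/2 = 87.847500
base radius r_b = r_p·cos α = 87.847500·cos 16.553° = 84.206801
roll angle φ = 15.164° = 0.26466173 rad
x = r_b·(cos φ + φ·sin φ) = 87.104525
y = r_b·(sin φ − φ·cos φ) = 0.516719

x=87.104525 y=0.516719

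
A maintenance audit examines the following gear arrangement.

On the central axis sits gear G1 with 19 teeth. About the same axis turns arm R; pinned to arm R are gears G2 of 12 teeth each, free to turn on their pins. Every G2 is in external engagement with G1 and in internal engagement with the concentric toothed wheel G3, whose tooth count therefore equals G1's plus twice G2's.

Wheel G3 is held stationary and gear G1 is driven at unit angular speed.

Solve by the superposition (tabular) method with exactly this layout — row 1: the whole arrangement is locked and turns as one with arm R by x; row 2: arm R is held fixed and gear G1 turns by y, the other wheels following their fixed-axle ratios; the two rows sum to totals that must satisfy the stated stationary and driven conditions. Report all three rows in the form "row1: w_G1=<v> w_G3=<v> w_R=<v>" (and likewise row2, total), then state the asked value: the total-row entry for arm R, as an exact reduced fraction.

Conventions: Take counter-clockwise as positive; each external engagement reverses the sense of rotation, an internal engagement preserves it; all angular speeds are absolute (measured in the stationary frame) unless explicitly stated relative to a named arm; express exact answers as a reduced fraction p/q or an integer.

planetary set (19T centre, 12T on arm, 43T internal) — Willis relation
row 1 (train locked, turned with arm): all members turn x
row 2 — arm fixed, fixed-axis ratios: sun y, ring −(19/43)·y, arm 0
boundary: total ω_ring = x − (19/43)·y = 0 and total ω_sun = x + y = 1  ⇒  y = 43/62, x = 19/62
row 2 ring = −(19/43)·43/62 = -19/62
totals (row 1 + row 2): sun 19/62 + 43/62 = 1, ring 19/62 + (-19/62) = 0, arm 19/62 + 0 = 19/62
asked cell (total, arm) = 19/62

row1: w_G1=19/62 w_G3=19/62 w_R=19/62
row2: w_G1=43/62 w_G3=-19/62 w_R=0
total: w_G1=1 w_G3=0 w_R=19/62
asked value: 19/62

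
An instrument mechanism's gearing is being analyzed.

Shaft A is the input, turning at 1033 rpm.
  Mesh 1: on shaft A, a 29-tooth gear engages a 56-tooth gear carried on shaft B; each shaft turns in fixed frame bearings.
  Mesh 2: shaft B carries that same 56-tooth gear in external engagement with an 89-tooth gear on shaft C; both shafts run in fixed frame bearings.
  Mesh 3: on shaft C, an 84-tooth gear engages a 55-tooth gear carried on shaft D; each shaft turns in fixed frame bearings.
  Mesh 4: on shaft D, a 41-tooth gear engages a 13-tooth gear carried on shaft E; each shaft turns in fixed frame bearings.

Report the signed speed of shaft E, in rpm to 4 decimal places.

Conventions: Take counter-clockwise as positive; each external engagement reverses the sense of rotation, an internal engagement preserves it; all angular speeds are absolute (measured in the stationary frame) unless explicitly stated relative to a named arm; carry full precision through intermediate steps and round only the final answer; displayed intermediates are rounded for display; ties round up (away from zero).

+1621.3076 rpm

4-mesh fixed-axis compound train (all bearings frame-fixed)
mesh 1 [29T→56T]: ω = 1033.0000×29/56 = 534.9464 rpm, sense flips to −
mesh 2 [56T→89T]: ω = 534.9464×56/89 = 336.5955 rpm, sense flips to +
mesh 3 [84T→55T]: ω = 336.5955×84/55 = 514.0731 rpm, sense flips to −
mesh 4 [41T→13T]: ω = 514.0731×41/13 = 1621.3076 rpm, sense flips to +
signed output speed = +1621.3076 rpm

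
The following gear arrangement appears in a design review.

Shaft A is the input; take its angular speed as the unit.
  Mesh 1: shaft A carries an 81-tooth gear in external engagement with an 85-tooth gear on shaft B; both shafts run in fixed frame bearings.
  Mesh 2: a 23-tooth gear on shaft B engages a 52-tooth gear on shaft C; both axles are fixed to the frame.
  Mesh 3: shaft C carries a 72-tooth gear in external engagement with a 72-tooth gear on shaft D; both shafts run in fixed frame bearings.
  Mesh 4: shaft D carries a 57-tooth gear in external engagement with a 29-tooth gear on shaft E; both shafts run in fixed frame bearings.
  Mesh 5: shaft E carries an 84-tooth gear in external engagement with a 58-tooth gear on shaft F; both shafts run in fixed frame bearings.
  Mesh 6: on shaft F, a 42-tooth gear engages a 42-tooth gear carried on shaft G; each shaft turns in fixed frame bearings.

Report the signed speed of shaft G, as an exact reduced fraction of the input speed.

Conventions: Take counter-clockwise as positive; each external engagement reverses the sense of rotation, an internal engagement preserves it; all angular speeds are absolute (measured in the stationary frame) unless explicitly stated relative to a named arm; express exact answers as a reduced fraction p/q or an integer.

6-mesh fixed-axis compound train (all bearings frame-fixed)
mesh 1 [81T→85T]: |ω|/ω_in = 1×81/85 = 81/85, sense flips to −
mesh 2 [23T→52T]: |ω|/ω_in = (81/85)×23/52 = 1863/4420, sense flips to +
mesh 3 [72T→72T]: |ω|/ω_in = (1863/4420)×72/72 = 1863/4420, sense flips to −
mesh 4 [57T→29T]: |ω|/ω_in = (1863/4420)×57/29 = 106191/128180, sense flips to +
mesh 5 [84T→58T]: |ω|/ω_in = (106191/128180)×84/58 = 2230011/1858610, sense flips to −
mesh 6 [42T→42T]: |ω|/ω_in = (2230011/1858610)×42/42 = 2230011/1858610, sense flips to +
signed output speed (× input speed) = 2230011/1858610

2230011/1858610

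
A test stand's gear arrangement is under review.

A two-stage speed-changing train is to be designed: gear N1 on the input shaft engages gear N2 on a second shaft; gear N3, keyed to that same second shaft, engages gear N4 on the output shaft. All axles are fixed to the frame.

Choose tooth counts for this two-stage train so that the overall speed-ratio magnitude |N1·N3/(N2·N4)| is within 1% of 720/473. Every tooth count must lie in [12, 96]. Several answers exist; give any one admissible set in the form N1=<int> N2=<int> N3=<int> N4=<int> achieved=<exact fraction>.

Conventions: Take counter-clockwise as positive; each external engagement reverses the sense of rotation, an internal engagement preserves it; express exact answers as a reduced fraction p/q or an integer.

class = fixed-axis compound train [2-stage, 720/473 wanted]
target = 720/473 in lowest terms: an exact hit needs N1·N3 = k·720 and N2·N4 = k·473 for one integer k, every count in [12, 96]; additionally prefer no 1:1 stage (N1 ≠ N2, N3 ≠ N4)
k = 1: no 1:1-free in-range split of k·720 and k·473 into factor pairs; take k = 2
k = 2: N1·N3 = 1440 = 15·96, N2·N4 = 946 = 22·43
achieved = 15·96/(22·43) = 720/473; |achieved − target| = 0 ≤ 36/2365 ✓

N1=15 N2=22 N3=96 N4=43 achieved=720/473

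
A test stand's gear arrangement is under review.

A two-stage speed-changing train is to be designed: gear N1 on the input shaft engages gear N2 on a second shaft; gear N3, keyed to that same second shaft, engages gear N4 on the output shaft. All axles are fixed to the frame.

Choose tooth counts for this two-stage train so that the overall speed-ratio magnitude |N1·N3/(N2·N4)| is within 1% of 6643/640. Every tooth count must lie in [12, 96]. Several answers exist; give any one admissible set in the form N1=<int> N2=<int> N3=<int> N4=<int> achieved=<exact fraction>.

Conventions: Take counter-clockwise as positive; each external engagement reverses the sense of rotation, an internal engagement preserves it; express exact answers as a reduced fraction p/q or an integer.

N1=73 N2=16 N3=91 N4=40 achieved=6643/640

class = fixed-axis compound train [2-stage, 6643/640 wanted]
target = 6643/640 in lowest terms: an exact hit needs N1·N3 = k·6643 and N2·N4 = k·640 for one integer k, every count in [12, 96]; additionally prefer no 1:1 stage (N1 ≠ N2, N3 ≠ N4)
k = 1: N1·N3 = 6643 = 73·91, N2·N4 = 640 = 16·40
achieved = 73·91/(16·40) = 6643/640; |achieved − target| = 0 ≤ 6643/64000 ✓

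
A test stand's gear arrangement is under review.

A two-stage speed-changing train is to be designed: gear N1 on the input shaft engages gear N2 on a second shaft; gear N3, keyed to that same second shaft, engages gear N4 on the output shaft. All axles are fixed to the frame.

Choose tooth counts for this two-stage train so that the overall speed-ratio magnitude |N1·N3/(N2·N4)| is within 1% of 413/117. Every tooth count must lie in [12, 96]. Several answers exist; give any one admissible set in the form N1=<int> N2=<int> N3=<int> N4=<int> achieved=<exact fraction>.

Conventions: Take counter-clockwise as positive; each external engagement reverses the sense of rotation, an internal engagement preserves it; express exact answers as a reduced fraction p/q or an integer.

2-stage fixed-axis compound train for ratio 413/117
target = 413/117 in lowest terms: an exact hit needs N1·N3 = k·413 and N2·N4 = k·117 for one integer k, every count in [12, 96]; additionally prefer no 1:1 stage (N1 ≠ N2, N3 ≠ N4)
k = 1: no 1:1-free in-range split of k·413 and k·117 into factor pairs; take k = 2
k = 2: N1·N3 = 826 = 14·59, N2·N4 = 234 = 13·18
achieved = 14·59/(13·18) = 413/117; |achieved − target| = 0 ≤ 413/11700 ✓

N1=14 N2=13 N3=59 N4=18 achieved=413/117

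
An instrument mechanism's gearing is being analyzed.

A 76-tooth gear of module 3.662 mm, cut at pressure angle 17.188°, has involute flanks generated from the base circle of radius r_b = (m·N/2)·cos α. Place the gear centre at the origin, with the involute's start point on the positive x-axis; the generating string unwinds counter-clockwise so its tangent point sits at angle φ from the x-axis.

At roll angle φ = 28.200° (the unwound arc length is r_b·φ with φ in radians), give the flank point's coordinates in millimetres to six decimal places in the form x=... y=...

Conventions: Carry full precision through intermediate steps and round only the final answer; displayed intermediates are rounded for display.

class = single-mesh tooth geometry [base-circle involute, m = 3.662, 76T]
pitch radius r_p = m·N/2 = 3.662·76/2 = 139.156000
base radius r_b = r_p·cos α = 139.156000·cos 17.188° = 132.941331
roll angle φ = 28.200° = 0.49218285 rad
x = r_b·(cos φ + φ·sin φ) = 148.081333
y = r_b·(sin φ − φ·cos φ) = 5.156571

x=148.081333 y=5.156571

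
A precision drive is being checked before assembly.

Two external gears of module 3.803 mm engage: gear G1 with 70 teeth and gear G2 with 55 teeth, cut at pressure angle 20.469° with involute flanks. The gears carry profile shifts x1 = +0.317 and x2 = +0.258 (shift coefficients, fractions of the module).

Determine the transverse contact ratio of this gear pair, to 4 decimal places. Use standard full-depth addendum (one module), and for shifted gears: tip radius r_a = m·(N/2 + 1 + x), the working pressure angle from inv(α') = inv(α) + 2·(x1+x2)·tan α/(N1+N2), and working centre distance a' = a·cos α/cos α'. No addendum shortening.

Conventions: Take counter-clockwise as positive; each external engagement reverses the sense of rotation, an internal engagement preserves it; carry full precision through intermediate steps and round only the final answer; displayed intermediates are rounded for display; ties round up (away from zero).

single-mesh involute tooth geometry (70T engaging 55T at module 3.803)
base radii: r_b1 = 124.700954, r_b2 = 97.979321
tip radii: r_a1 = 138.113551, r_a2 = 109.366674
inv(α') = inv(20.469°) + 2·(+0.317+0.258)·tan α/(70+55) = 0.01945074  ⇒  α' = 21.78604°
a' = a·cos α / cos α' = 237.6875·cos 20.469°/cos 21.78604° = 239.808276
action lengths: √(r_a1²−r_b1²) = 59.371921, √(r_a2²−r_b2²) = 48.591378
base pitch p_b = π·m·cos α = 11.193131
CR = (59.371921 + 48.591378 − 239.808276·sin 21.78604°)/11.193131 = 1.693938
contact ratio ≈ 1.6939

1.6939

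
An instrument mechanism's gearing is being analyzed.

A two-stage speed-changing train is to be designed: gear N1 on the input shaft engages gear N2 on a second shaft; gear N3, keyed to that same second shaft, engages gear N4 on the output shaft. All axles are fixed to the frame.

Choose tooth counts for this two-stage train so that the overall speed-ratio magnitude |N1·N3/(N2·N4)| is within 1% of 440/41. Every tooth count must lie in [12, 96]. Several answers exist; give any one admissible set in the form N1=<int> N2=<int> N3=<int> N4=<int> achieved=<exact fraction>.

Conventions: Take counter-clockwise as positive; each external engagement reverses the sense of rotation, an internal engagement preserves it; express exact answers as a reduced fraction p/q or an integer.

2-stage fixed-axis compound train for ratio 440/41
target = 440/41 in lowest terms: an exact hit needs N1·N3 = k·440 and N2·N4 = k·41 for one integer k, every count in [12, 96]; additionally prefer no 1:1 stage (N1 ≠ N2, N3 ≠ N4)
k = 1…11: no 1:1-free in-range split of k·440 and k·41 into factor pairs; take k = 12
k = 12: N1·N3 = 5280 = 55·96, N2·N4 = 492 = 12·41
achieved = 55·96/(12·41) = 440/41; |achieved − target| = 0 ≤ 22/205 ✓

N1=55 N2=12 N3=96 N4=41 achieved=440/41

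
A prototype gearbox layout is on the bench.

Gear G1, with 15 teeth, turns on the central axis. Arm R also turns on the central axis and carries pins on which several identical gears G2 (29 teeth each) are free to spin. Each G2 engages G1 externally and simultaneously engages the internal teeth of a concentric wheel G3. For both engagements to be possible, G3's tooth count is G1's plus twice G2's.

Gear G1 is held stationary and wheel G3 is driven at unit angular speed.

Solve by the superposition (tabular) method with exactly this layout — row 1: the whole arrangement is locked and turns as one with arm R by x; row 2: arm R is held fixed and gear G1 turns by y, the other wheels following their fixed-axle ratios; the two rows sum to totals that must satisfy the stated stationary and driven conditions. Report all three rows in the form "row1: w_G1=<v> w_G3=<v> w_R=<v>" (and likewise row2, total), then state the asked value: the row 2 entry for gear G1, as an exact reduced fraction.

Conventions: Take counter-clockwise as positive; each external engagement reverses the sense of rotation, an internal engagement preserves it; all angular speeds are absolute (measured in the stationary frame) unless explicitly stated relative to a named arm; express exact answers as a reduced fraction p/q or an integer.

row1: w_G1=73/88 w_G3=73/88 w_R=73/88
row2: w_G1=-73/88 w_G3=15/88 w_R=0
total: w_G1=0 w_G3=1 w_R=73/88
asked value: -73/88

class = planetary set [G3 = 15+2·29 = 73; Willis about the carrier]
row 1: whole set turns with the arm by x
row 2 (arm held, sun turns y): ω_ring = −(15/73)·y, ω_arm = 0
boundary: total ω_sun = x + y = 0 and total ω_ring = x − (15/73)·y = 1  ⇒  y = -73/88, x = 73/88
row 2 ring = −(15/73)·(-73/88) = 15/88
totals (row 1 + row 2): sun 73/88 + (-73/88) = 0, ring 73/88 + 15/88 = 1, arm 73/88 + 0 = 73/88
asked cell (row2, sun) = -73/88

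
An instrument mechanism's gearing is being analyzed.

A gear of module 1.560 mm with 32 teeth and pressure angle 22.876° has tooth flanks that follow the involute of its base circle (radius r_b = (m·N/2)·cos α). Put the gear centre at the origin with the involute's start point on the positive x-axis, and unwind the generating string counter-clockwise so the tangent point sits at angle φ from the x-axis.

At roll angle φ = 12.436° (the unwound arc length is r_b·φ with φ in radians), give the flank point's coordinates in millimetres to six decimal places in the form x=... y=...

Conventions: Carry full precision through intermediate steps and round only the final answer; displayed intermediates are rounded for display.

single-mesh involute tooth geometry (32T wheel at module 1.560)
pitch radius r_p = m·N/2 = 1.560·32/2 = 24.960000
base radius r_b = r_p·cos α = 24.960000·cos 22.876° = 22.996854
roll angle φ = 12.436° = 0.21704915 rad
x = r_b·(cos φ + φ·sin φ) = 23.532186
y = r_b·(sin φ − φ·cos φ) = 0.078014

x=23.532186 y=0.078014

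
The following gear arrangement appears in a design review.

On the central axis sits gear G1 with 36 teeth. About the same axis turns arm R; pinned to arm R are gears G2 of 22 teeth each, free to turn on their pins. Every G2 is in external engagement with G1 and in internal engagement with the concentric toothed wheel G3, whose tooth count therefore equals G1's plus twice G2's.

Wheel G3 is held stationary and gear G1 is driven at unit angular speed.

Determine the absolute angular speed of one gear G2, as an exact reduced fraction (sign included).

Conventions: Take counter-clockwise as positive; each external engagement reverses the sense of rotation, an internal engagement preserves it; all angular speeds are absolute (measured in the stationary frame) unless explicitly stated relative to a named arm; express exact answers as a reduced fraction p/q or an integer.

-9/11

class = planetary set [G3 = 36+2·22 = 80; Willis about the carrier]
ring teeth: 36 + 2·22 = 80
36(ω_sun−ω_arm) = −80(ω_ring−ω_arm),  ω_ring = 0, ω_sun = 1
36(1−ω_arm) = −80(0−ω_arm)  ⇒  116·ω_arm = 36  ⇒  ω_arm = 9/29
sun–planet mesh: 36·(1−9/29) = −22·(ω_p−ω_arm)  ⇒  ω_p−ω_arm = -360/319
ω_p = 9/29 − 360/319 = -9/11
exact speed ratio = -9/11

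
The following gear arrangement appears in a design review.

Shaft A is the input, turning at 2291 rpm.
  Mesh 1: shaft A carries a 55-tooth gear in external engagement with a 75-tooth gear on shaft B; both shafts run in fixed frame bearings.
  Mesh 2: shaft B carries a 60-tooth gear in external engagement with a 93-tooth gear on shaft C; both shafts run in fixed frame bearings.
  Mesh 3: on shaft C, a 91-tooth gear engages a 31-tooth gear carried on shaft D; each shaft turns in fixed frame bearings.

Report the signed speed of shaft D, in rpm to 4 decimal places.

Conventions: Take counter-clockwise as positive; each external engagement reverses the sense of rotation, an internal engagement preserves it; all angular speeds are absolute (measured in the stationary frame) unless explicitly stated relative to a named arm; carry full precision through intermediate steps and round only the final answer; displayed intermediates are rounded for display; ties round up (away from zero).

-3181.8120 rpm

topology: fixed-axis compound train — 3 meshes, A→D
mesh 1 [55T→75T]: ω = 2291.0000×55/75 = 1680.0667 rpm, sense flips to −
mesh 2 [60T→93T]: ω = 1680.0667×60/93 = 1083.9140 rpm, sense flips to +
mesh 3 [91T→31T]: ω = 1083.9140×91/31 = 3181.8120 rpm, sense flips to −
signed output speed = -3181.8120 rpm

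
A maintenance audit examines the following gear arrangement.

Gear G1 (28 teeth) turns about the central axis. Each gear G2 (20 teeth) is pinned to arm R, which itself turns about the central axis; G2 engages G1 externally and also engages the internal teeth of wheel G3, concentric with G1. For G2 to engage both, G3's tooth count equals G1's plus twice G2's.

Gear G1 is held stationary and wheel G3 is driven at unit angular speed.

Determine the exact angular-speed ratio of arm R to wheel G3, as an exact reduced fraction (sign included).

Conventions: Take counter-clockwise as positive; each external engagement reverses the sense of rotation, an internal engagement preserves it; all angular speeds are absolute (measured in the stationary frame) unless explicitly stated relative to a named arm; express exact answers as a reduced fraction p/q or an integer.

17/24

planetary set (28T centre, 20T on arm, 68T internal) — Willis relation
ring teeth: 28 + 2·20 = 68
28(ω_sun−ω_arm) = −68(ω_ring−ω_arm),  ω_sun = 0, ω_ring = 1
28(0−ω_arm) = −68(1−ω_arm)  ⇒  96·ω_arm = 68  ⇒  ω_arm = 17/24
ω_out/ω_in = 17/24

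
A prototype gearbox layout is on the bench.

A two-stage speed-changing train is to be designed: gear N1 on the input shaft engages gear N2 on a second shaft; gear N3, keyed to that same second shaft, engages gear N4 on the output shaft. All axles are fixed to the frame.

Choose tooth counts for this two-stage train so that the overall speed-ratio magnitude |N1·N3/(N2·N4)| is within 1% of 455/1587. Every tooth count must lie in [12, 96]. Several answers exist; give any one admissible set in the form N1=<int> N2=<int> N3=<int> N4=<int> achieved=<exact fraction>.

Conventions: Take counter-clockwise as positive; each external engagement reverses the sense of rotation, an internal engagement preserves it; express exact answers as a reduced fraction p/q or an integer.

topology: fixed-axis compound train — 2 stages, target 455/1587
target = 455/1587 in lowest terms: an exact hit needs N1·N3 = k·455 and N2·N4 = k·1587 for one integer k, every count in [12, 96]; additionally prefer no 1:1 stage (N1 ≠ N2, N3 ≠ N4)
k = 1: N1·N3 = 455 = 13·35, N2·N4 = 1587 = 23·69
achieved = 13·35/(23·69) = 455/1587; |achieved − target| = 0 ≤ 91/31740 ✓

N1=13 N2=23 N3=35 N4=69 achieved=455/1587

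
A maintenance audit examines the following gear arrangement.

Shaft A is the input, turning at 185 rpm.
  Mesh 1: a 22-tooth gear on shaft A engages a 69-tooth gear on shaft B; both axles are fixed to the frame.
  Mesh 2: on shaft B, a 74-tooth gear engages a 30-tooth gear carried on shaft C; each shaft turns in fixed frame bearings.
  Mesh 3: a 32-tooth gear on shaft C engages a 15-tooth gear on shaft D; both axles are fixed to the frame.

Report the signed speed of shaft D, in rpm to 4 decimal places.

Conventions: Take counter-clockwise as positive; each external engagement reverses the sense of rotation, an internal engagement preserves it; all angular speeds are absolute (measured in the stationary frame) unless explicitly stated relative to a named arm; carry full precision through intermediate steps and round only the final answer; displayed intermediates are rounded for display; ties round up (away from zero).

-310.3948 rpm

class = fixed-axis compound train [3 meshes; 3 ratios multiply, 3 sense flips]
mesh 1 [22T→69T]: ω = 185.0000×22/69 = 58.9855 rpm, sense flips to −
mesh 2 [74T→30T]: ω = 58.9855×74/30 = 145.4976 rpm, sense flips to +
mesh 3 [32T→15T]: ω = 145.4976×32/15 = 310.3948 rpm, sense flips to −
signed output speed = -310.3948 rpm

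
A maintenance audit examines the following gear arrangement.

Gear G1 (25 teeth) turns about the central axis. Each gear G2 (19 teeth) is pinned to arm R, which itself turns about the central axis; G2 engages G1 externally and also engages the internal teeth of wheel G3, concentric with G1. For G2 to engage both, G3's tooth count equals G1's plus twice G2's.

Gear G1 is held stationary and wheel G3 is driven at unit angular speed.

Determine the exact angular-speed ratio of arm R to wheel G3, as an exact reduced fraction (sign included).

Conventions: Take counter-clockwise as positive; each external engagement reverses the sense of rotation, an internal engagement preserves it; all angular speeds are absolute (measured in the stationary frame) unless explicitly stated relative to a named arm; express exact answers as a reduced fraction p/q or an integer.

class = planetary set [G3 = 25+2·19 = 63; Willis about the carrier]
ring teeth: 25 + 2·19 = 63
25(ω_sun−ω_arm) = −63(ω_ring−ω_arm),  ω_sun = 0, ω_ring = 1
25(0−ω_arm) = −63(1−ω_arm)  ⇒  88·ω_arm = 63  ⇒  ω_arm = 63/88
ω_out/ω_in = 63/88

63/88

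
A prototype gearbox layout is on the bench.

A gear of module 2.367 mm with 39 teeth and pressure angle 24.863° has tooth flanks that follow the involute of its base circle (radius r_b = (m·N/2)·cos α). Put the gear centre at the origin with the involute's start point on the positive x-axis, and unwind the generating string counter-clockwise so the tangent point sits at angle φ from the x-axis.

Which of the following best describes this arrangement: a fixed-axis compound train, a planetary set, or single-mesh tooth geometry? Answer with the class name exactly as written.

topology: single-mesh involute geometry — m = 2.367, N = 39
classification: single-mesh tooth geometry

single-mesh tooth geometry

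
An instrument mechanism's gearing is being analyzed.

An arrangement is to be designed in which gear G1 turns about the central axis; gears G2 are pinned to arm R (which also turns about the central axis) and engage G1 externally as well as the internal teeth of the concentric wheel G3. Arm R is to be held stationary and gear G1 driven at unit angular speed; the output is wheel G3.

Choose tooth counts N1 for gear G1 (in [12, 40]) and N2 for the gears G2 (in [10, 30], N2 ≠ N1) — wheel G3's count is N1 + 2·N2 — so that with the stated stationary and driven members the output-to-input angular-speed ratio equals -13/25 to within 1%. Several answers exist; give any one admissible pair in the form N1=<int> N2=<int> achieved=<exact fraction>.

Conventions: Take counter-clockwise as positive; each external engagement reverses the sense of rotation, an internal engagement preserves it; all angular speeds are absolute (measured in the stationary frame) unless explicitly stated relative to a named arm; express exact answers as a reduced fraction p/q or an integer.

N1=26 N2=12 achieved=-13/25

topology: planetary set — design target -13/25, arm = carrier (Willis)
Willis with ω_arm = 0: ω_ring/ω_sun = −N1/N3; set equal to -13/25  ⇒  N3/N1 = −1/(-13/25) = 25/13
N3 = N1 + 2·N2  ⇒  N2/N1 = (N3/N1 − 1)/2 = (25/13 − 1)/2 = 6/13
smallest multiple with N1 ≥ 12 and N2 ≥ 10: k = 2  ⇒  N1 = 2·13 = 26, N2 = 2·6 = 12 (N1 ≤ 40, N2 ≤ 30, N2 ≠ N1 ✓), N3 = 26 + 2·12 = 50
check: −N1/N3 with N1 = 26, N3 = 50 gives -13/25; |achieved − target| = 0 ≤ 13/2500 ✓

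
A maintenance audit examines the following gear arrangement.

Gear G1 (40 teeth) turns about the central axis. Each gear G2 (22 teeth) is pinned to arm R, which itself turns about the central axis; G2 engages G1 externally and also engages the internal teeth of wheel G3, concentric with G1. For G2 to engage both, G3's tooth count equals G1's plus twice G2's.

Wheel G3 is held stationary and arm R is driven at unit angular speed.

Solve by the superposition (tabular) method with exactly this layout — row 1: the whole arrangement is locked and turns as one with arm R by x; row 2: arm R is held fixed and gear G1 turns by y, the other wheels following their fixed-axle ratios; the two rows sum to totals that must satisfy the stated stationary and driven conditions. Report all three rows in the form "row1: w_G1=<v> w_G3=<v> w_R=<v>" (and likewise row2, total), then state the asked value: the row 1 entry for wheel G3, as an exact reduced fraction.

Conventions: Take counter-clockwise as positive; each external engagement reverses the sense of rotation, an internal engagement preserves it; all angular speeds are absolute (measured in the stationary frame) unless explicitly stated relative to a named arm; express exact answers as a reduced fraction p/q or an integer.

row1: w_G1=1 w_G3=1 w_R=1
row2: w_G1=21/10 w_G3=-1 w_R=0
total: w_G1=31/10 w_G3=0 w_R=1
asked value: 1

topology: planetary set — G1 40T / G2 22T / G3 84T, arm = carrier (Willis)
row 1: whole set turns with the arm by x
superposition row 2 [arm held]: sun y, ring −(40/84)·y, arm 0
boundary: total ω_ring = x − (40/84)·y = 0 and total ω_arm = x = 1  ⇒  y = 21/10, x = 1
row 2 ring = −(40/84)·21/10 = -1
totals (row 1 + row 2): sun 1 + 21/10 = 31/10, ring 1 + (-1) = 0, arm 1 + 0 = 1
asked cell (row1, ring) = 1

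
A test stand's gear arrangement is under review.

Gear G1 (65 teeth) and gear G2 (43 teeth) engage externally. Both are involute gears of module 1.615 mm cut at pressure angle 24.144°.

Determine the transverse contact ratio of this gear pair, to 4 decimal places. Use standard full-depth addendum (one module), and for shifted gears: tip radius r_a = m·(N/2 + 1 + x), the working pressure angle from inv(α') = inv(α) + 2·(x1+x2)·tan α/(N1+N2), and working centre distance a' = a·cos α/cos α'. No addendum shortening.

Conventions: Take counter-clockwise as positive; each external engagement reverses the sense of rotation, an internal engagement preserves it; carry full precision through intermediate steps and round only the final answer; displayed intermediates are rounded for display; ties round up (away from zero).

1.5722

single-mesh involute tooth geometry (65T engaging 43T at module 1.615)
base radii: r_b1 = 47.895911, r_b2 = 31.684987
tip radii: r_a1 = 54.102500, r_a2 = 36.337500
no profile shift: α' = α, a' = a
action lengths: √(r_a1²−r_b1²) = 25.160728, √(r_a2²−r_b2²) = 17.789758
base pitch p_b = π·m·cos α = 4.629829
CR = (25.160728 + 17.789758 − 87.210000·sin 24.14400°)/4.629829 = 1.572166
contact ratio ≈ 1.5722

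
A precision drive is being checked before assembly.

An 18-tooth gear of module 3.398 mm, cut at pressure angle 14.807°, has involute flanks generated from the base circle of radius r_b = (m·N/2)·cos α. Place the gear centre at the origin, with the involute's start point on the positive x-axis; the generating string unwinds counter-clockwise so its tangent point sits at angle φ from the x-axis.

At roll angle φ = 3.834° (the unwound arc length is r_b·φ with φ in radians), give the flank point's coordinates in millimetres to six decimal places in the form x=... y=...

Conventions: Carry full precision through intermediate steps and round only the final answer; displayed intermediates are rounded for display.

recognized (one wheel, involute flank): single-mesh tooth geometry, m = 3.398, N = 18
pitch radius r_p = m·N/2 = 3.398·18/2 = 30.582000
base radius r_b = r_p·cos α = 30.582000·cos 14.807° = 29.566438
roll angle φ = 3.834° = 0.06691592 rad
x = r_b·(cos φ + φ·sin φ) = 29.632560
y = r_b·(sin φ − φ·cos φ) = 0.002952

x=29.632560 y=0.002952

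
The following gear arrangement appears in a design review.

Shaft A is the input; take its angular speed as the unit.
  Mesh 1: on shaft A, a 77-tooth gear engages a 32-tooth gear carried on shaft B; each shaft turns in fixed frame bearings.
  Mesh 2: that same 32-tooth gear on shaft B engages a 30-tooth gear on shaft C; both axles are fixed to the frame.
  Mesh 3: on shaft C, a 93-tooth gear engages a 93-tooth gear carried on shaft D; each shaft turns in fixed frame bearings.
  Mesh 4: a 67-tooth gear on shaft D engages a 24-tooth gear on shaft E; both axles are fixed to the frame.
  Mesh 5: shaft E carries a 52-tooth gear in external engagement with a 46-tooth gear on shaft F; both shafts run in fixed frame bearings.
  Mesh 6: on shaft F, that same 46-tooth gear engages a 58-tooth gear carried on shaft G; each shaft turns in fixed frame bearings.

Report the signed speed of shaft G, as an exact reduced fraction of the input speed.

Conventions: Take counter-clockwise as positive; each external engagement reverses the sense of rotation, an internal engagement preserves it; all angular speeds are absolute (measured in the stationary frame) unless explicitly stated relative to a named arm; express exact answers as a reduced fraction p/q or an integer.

67067/10440

6-mesh fixed-axis compound train (all bearings frame-fixed)
mesh 1 [77T→32T]: |ω|/ω_in = 1×77/32 = 77/32, sense flips to −
mesh 2 [32T→30T]: |ω|/ω_in = (77/32)×32/30 = 77/30, sense flips to +
mesh 3 [93T→93T]: |ω|/ω_in = (77/30)×93/93 = 77/30, sense flips to −
mesh 4 [67T→24T]: |ω|/ω_in = (77/30)×67/24 = 5159/720, sense flips to +
mesh 5 [52T→46T]: |ω|/ω_in = (5159/720)×52/46 = 67067/8280, sense flips to −
mesh 6 [46T→58T]: |ω|/ω_in = (67067/8280)×46/58 = 67067/10440, sense flips to +
signed output speed (× input speed) = 67067/10440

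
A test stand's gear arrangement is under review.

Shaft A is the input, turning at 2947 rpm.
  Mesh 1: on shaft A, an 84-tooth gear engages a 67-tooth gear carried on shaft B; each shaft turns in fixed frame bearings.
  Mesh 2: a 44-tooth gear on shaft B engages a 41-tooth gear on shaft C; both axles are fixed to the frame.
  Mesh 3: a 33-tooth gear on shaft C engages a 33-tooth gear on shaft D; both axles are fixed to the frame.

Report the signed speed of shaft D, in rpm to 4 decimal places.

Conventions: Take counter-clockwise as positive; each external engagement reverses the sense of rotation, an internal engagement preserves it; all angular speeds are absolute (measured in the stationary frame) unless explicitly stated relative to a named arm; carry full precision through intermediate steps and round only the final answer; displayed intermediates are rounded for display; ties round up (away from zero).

-3965.0936 rpm

topology: fixed-axis compound train — 3 meshes, A→D
mesh 1 [84T→67T]: ω = 2947.0000×84/67 = 3694.7463 rpm, sense flips to −
mesh 2 [44T→41T]: ω = 3694.7463×44/41 = 3965.0936 rpm, sense flips to +
mesh 3 [33T→33T]: ω = 3965.0936×33/33 = 3965.0936 rpm, sense flips to −
signed output speed = -3965.0936 rpm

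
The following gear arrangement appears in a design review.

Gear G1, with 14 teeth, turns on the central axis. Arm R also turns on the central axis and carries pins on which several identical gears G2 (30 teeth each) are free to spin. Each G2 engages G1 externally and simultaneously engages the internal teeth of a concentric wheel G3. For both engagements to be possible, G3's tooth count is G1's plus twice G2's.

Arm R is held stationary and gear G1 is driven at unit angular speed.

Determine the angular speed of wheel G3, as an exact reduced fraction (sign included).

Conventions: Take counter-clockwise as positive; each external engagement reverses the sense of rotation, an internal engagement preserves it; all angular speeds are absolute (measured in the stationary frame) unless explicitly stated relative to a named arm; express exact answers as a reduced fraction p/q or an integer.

-7/37

topology: planetary set — G1 14T / G2 30T / G3 74T, arm = carrier (Willis)
ring teeth: 14 + 2·30 = 74
14(ω_sun−ω_arm) = −74(ω_ring−ω_arm),  ω_arm = 0, ω_sun = 1
ω_ring = 0 − (14/74)(1−0) = -7/37
exact speed ratio = -7/37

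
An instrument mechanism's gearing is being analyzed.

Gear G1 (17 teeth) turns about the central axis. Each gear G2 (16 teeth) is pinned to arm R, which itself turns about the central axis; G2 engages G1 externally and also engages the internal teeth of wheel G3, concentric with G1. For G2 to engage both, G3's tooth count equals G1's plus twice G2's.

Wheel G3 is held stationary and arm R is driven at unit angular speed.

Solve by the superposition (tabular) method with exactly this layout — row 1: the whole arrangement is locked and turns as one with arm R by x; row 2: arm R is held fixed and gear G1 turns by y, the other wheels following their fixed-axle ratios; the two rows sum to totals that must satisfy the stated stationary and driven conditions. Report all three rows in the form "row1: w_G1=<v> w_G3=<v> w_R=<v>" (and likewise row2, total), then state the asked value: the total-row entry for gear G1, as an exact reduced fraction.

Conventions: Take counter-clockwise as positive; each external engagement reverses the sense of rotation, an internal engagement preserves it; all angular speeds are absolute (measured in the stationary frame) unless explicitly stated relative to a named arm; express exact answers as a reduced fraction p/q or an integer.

row1: w_G1=1 w_G3=1 w_R=1
row2: w_G1=49/17 w_G3=-1 w_R=0
total: w_G1=66/17 w_G3=0 w_R=1
asked value: 66/17

class = planetary set [G3 = 17+2·16 = 49; Willis about the carrier]
row 1 (train locked, turned with arm): all members turn x
superposition row 2 [arm held]: sun y, ring −(17/49)·y, arm 0
boundary: total ω_ring = x − (17/49)·y = 0 and total ω_arm = x = 1  ⇒  y = 49/17, x = 1
row 2 ring = −(17/49)·49/17 = -1
totals (row 1 + row 2): sun 1 + 49/17 = 66/17, ring 1 + (-1) = 0, arm 1 + 0 = 1
asked cell (total, sun) = 66/17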